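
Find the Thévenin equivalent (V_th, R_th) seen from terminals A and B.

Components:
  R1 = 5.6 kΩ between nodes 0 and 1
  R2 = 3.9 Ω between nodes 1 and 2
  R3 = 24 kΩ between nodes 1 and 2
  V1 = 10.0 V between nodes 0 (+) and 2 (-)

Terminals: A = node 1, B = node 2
Step 1 — V_th is the open-circuit voltage V_A - V_B (nothing connected across the terminals).
Nodal analysis, taking node 2 as the 0 V reference.
Source V1 fixes V_0 = 10 V.
KCL at each unknown node (sum of currents leaving = 0; resistances in Ω):
  Node 1: (V_1 - 10)/5600 + (V_1 - 0)/3.9 + (V_1 - 0)/24000 = 0
Collecting terms: 0.2566 × V_1 = 0.001786  =>  V_1 = 0.006958 V
V_th = V_1 - V_2 = 0.006958 - 0 = 0.006958 V
Step 2 — R_th: zero the source — replace V1 by a short circuit (node 2 merges into node 0) — and find the resistance seen between A (node 1) and B (node 0).
Reduce the network between node 1 (A) and node 0 (B) by series/parallel combination:
  Rp1 = R1 ‖ R2 ‖ R3 (parallel, all between nodes 0 and 1) = 1/(1/5600 + 1/3.9 + 1/24000) = 3.897 Ω
R_th = 3.897 Ω

Final answer: V_th = 0.006958 V, R_th = 3.897 Ω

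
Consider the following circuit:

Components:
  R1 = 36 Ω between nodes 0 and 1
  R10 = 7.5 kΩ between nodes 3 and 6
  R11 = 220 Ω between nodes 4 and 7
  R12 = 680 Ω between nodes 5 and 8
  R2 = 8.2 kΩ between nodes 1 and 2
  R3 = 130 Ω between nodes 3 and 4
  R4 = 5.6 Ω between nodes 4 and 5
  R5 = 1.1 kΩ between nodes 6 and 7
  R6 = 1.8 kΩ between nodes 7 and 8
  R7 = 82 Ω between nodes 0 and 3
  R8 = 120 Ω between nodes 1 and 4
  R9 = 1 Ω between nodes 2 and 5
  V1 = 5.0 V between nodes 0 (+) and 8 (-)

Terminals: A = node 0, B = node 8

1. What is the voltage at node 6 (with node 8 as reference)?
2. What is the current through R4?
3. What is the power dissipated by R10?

Nodal analysis, taking node 8 as the 0 V reference.
Source V1 fixes V_0 = 5 V.
KCL at each unknown node (sum of currents leaving = 0; resistances in Ω):
  Node 1: (V_1 - 5)/36 + (V_1 - V_2)/8200 + (V_1 - V_4)/120 = 0
  Node 2: (V_2 - V_1)/8200 + (V_2 - V_5)/1 = 0
  Node 3: (V_3 - V_4)/130 + (V_3 - 5)/82 + (V_3 - V_6)/7500 = 0
  Node 4: (V_4 - V_3)/130 + (V_4 - V_5)/5.6 + (V_4 - V_1)/120 + (V_4 - V_7)/220 = 0
  Node 5: (V_5 - V_4)/5.6 + (V_5 - V_2)/1 + (V_5 - 0)/680 = 0
  Node 6: (V_6 - V_7)/1100 + (V_6 - V_3)/7500 = 0
  Node 7: (V_7 - V_6)/1100 + (V_7 - 0)/1800 + (V_7 - V_4)/220 = 0
Collecting terms (coefficients in siemens):
  0.03623·V_1 - 0.000122·V_2 - 0.008333·V_4 = 0.1389
  1·V_2 - 0.000122·V_1 - 1·V_5 = 0
  0.02002·V_3 - 0.007692·V_4 - 0.0001333·V_6 = 0.06098
  0.1991·V_4 - 0.008333·V_1 - 0.007692·V_3 - 0.1786·V_5 - 0.004545·V_7 = 0
  1.18·V_5 - 1·V_2 - 0.1786·V_4 = 0
  0.001042·V_6 - 0.0001333·V_3 - 0.0009091·V_7 = 0
  0.00601·V_7 - 0.004545·V_4 - 0.0009091·V_6 = 0
Solving these 7 simultaneous equations (Gaussian elimination) gives:
  V_1 = 4.828 V, V_2 = 4.227 V, V_3 = 4.709 V, V_4 = 4.262 V
  V_5 = 4.227 V, V_6 = 3.932 V, V_7 = 3.818 V
Part 1:
  Read off the nodal solution: V_6 = 3.932 V
Part 2:
  I_R4 = (V_4 - V_5)/R4 = (4.262 - 4.227)/5.6 = 0.006143 A
  Magnitude: I_R4 = 0.006143 A
Part 3:
  I_R10 = (V_3 - V_6)/R10 = (4.709 - 3.932)/7500 = 0.0001037 A
  P_R10 = I_R10² × R10 = (0.0001037)² × 7500 = 0.00008058 W

Final answers:
1. V_6 = 3.932 V
2. I_R4 = 0.006143 A
3. P_R10 = 8.058e-05 W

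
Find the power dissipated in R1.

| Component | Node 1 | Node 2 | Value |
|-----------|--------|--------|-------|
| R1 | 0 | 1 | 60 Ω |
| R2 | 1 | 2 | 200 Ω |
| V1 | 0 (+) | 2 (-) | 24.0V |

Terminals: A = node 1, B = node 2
Nodal analysis, taking node 2 as the 0 V reference.
Source V1 fixes V_0 = 24 V.
KCL at each unknown node (sum of currents leaving = 0; resistances in Ω):
  Node 1: (V_1 - 24)/60 + (V_1 - 0)/200 = 0
Collecting terms: 0.02167 × V_1 = 0.4  =>  V_1 = 18.46 V
I_R1 = (V_0 - V_1)/R1 = (24 - 18.46)/60 = 0.09231 A
P_R1 = I_R1² × R1 = (0.09231)² × 60 = 0.5112 W

Final answer: 0.5112 W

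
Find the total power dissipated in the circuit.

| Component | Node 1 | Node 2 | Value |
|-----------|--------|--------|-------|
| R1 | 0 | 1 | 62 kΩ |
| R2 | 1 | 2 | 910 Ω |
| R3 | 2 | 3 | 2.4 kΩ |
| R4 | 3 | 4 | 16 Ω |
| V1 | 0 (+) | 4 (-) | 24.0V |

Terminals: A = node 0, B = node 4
Nodal analysis, taking node 4 as the 0 V reference.
Source V1 fixes V_0 = 24 V.
KCL at each unknown node (sum of currents leaving = 0; resistances in Ω):
  Node 1: (V_1 - 24)/62000 + (V_1 - V_2)/910 = 0
  Node 2: (V_2 - V_1)/910 + (V_2 - V_3)/2400 = 0
  Node 3: (V_3 - V_2)/2400 + (V_3 - 0)/16 = 0
Collecting terms (coefficients in siemens):
  0.001115·V_1 - 0.001099·V_2 = 0.0003871
  0.001516·V_2 - 0.001099·V_1 - 0.0004167·V_3 = 0
  0.06292·V_3 - 0.0004167·V_2 = 0
Solving these 3 simultaneous equations (Gaussian elimination) gives:
  V_1 = 1.222 V, V_2 = 0.8876 V, V_3 = 0.005878 V
Power in each resistor, P = (ΔV)²/R:
  P_R1 = (24 - 1.222)²/62000 = 0.008368 W
  P_R2 = (1.222 - 0.8876)²/910 = 0.0001228 W
  P_R3 = (0.8876 - 0.005878)²/2400 = 0.0003239 W
  P_R4 = (0.005878 - 0)²/16 = 0.00000216 W
P_total = P_R1 + P_R2 + P_R3 + P_R4 = 0.008817 W

Final answer: 0.008817 W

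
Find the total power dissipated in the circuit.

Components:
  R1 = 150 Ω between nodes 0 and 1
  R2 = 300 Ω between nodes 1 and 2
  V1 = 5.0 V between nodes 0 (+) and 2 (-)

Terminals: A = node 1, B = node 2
Nodal analysis, taking node 2 as the 0 V reference.
Source V1 fixes V_0 = 5 V.
KCL at each unknown node (sum of currents leaving = 0; resistances in Ω):
  Node 1: (V_1 - 5)/150 + (V_1 - 0)/300 = 0
Collecting terms: 0.01 × V_1 = 0.03333  =>  V_1 = 3.333 V
Power in each resistor, P = (ΔV)²/R:
  P_R1 = (5 - 3.333)²/150 = 0.01852 W
  P_R2 = (3.333 - 0)²/300 = 0.03704 W
P_total = P_R1 + P_R2 = 0.05556 W

Final answer: 0.05556 W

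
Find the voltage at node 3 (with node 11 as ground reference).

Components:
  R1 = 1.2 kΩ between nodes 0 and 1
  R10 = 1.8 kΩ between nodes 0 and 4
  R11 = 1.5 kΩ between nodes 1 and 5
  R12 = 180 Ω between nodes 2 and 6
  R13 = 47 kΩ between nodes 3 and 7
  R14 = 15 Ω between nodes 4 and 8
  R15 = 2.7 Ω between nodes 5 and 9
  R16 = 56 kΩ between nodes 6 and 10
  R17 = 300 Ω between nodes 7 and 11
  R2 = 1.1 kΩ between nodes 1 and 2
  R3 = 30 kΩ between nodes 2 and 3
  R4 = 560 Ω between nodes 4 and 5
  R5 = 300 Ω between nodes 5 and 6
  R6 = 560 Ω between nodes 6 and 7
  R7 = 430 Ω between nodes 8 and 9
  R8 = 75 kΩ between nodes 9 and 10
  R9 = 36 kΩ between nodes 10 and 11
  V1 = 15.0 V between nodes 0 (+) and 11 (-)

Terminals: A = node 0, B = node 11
Nodal analysis, taking node 11 as the 0 V reference.
Source V1 fixes V_0 = 15 V.
KCL at each unknown node (sum of currents leaving = 0; resistances in Ω):
  Node 1: (V_1 - 15)/1200 + (V_1 - V_2)/1100 + (V_1 - V_5)/1500 = 0
  Node 2: (V_2 - V_1)/1100 + (V_2 - V_3)/30000 + (V_2 - V_6)/180 = 0
  Node 3: (V_3 - V_2)/30000 + (V_3 - V_7)/47000 = 0
  Node 4: (V_4 - V_5)/560 + (V_4 - 15)/1800 + (V_4 - V_8)/15 = 0
  Node 5: (V_5 - V_4)/560 + (V_5 - V_6)/300 + (V_5 - V_1)/1500 + (V_5 - V_9)/2.7 = 0
  Node 6: (V_6 - V_5)/300 + (V_6 - V_7)/560 + (V_6 - V_2)/180 + (V_6 - V_10)/56000 = 0
  Node 7: (V_7 - V_6)/560 + (V_7 - V_3)/47000 + (V_7 - 0)/300 = 0
  Node 8: (V_8 - V_9)/430 + (V_8 - V_4)/15 = 0
  Node 9: (V_9 - V_8)/430 + (V_9 - V_10)/75000 + (V_9 - V_5)/2.7 = 0
  Node 10: (V_10 - V_9)/75000 + (V_10 - 0)/36000 + (V_10 - V_6)/56000 = 0
Collecting terms (coefficients in siemens):
  0.002409·V_1 - 0.0009091·V_2 - 0.0006667·V_5 = 0.0125
  0.006498·V_2 - 0.0009091·V_1 - 0.00003333·V_3 - 0.005556·V_6 = 0
  0.00005461·V_3 - 0.00003333·V_2 - 0.00002128·V_7 = 0
  0.06901·V_4 - 0.001786·V_5 - 0.06667·V_8 = 0.008333
  0.3762·V_5 - 0.0006667·V_1 - 0.001786·V_4 - 0.003333·V_6 - 0.3704·V_9 = 0
  0.01069·V_6 - 0.005556·V_2 - 0.003333·V_5 - 0.001786·V_7 - 0.00001786·V_10 = 0
  0.00514·V_7 - 0.00002128·V_3 - 0.001786·V_6 = 0
  0.06899·V_8 - 0.06667·V_4 - 0.002326·V_9 = 0
  0.3727·V_9 - 0.3704·V_5 - 0.002326·V_8 - 0.00001333·V_10 = 0
  0.00005897·V_10 - 0.00001786·V_6 - 0.00001333·V_9 = 0
Solving these 10 simultaneous equations (Gaussian elimination) gives:
  V_1 = 9.991 V, V_2 = 6.938 V, V_3 = 5.116 V, V_4 = 8.756 V
  V_5 = 7.893 V, V_6 = 6.45 V, V_7 = 2.262 V, V_8 = 8.727 V
  V_9 = 7.898 V, V_10 = 3.739 V
The requested potential is V_3 = 5.116 V.

Final answer: V_3 = 5.116 V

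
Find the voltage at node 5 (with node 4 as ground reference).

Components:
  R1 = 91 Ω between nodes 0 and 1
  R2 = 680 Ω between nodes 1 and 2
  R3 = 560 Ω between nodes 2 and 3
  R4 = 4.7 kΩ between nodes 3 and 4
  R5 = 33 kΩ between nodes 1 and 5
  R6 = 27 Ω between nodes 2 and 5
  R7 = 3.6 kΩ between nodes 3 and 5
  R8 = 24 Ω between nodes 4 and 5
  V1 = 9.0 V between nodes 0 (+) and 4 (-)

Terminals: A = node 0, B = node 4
Nodal analysis, taking node 4 as the 0 V reference.
Source V1 fixes V_0 = 9 V.
KCL at each unknown node (sum of currents leaving = 0; resistances in Ω):
  Node 1: (V_1 - 9)/91 + (V_1 - V_2)/680 + (V_1 - V_5)/33000 = 0
  Node 2: (V_2 - V_1)/680 + (V_2 - V_3)/560 + (V_2 - V_5)/27 = 0
  Node 3: (V_3 - V_2)/560 + (V_3 - 0)/4700 + (V_3 - V_5)/3600 = 0
  Node 5: (V_5 - V_1)/33000 + (V_5 - V_2)/27 + (V_5 - V_3)/3600 + (V_5 - 0)/24 = 0
Collecting terms (coefficients in siemens):
  0.01249·V_1 - 0.001471·V_2 - 0.0000303·V_5 = 0.0989
  0.04029·V_2 - 0.001471·V_1 - 0.001786·V_3 - 0.03704·V_5 = 0
  0.002276·V_3 - 0.001786·V_2 - 0.0002778·V_5 = 0
  0.07901·V_5 - 0.0000303·V_1 - 0.03704·V_2 - 0.0002778·V_3 = 0
Solving these 4 simultaneous equations (Gaussian elimination) gives:
  V_1 = 7.985 V, V_2 = 0.5561 V, V_3 = 0.4687 V, V_5 = 0.2654 V
The requested potential is V_5 = 0.2654 V.

Final answer: V_5 = 0.2654 V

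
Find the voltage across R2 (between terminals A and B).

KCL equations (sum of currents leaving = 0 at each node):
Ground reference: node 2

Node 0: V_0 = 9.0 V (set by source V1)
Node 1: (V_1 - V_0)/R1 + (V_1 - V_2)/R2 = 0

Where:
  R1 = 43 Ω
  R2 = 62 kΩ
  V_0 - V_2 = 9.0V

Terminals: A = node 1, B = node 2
R1 and R2 are in series across V1 (node 0 → node 1 → node 2), and the output A–B is taken across R2, so this is a voltage divider.
Series current: I = V1/(R1 + R2) = 9/(43 + 62000) = 9/62040 = 0.0001451 A
V_R2 = I × R2 = V1 × R2/(R1 + R2) = 9 × 62000/62040 = 8.994 V

Final answer: 8.994 V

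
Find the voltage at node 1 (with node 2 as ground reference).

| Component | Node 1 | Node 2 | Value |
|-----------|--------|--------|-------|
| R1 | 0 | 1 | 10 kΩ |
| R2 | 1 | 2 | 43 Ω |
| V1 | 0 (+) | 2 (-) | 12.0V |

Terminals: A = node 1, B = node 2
Nodal analysis, taking node 2 as the 0 V reference.
Source V1 fixes V_0 = 12 V.
KCL at each unknown node (sum of currents leaving = 0; resistances in Ω):
  Node 1: (V_1 - 12)/10000 + (V_1 - 0)/43 = 0
Collecting terms: 0.02336 × V_1 = 0.0012  =>  V_1 = 0.05138 V
The requested potential is V_1 = 0.05138 V.

Final answer: V_1 = 0.05138 V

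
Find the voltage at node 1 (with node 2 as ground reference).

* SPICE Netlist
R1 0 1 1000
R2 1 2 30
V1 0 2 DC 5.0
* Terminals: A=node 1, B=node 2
Nodal analysis, taking node 2 as the 0 V reference.
Source V1 fixes V_0 = 5 V.
KCL at each unknown node (sum of currents leaving = 0; resistances in Ω):
  Node 1: (V_1 - 5)/1000 + (V_1 - 0)/30 = 0
Collecting terms: 0.03433 × V_1 = 0.005  =>  V_1 = 0.1456 V
The requested potential is V_1 = 0.1456 V.

Final answer: V_1 = 0.1456 V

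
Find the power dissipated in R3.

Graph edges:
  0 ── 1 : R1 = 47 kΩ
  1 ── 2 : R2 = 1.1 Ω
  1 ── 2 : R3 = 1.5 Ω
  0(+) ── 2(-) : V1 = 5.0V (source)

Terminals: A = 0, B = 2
Nodal analysis, taking node 2 as the 0 V reference.
Source V1 fixes V_0 = 5 V.
KCL at each unknown node (sum of currents leaving = 0; resistances in Ω):
  Node 1: (V_1 - 5)/47000 + (V_1 - 0)/1.1 + (V_1 - 0)/1.5 = 0
Collecting terms: 1.576 × V_1 = 0.0001064  =>  V_1 = 0.00006751 V
I_R3 = (V_1 - V_2)/R3 = (0.00006751 - 0)/1.5 = 0.00004501 A
P_R3 = I_R3² × R3 = (0.00004501)² × 1.5 = 0.000000003039 W

Final answer: 3.039e-09 W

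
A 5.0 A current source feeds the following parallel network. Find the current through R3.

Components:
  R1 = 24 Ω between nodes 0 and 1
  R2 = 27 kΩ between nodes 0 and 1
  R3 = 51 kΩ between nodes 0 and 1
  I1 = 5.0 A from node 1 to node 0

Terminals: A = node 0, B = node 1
All resistors sit directly between nodes 0 and 1, so they are in parallel and share one voltage V; the full source current 5 A splits among them.
1/R_par = 1/24 + 1/27000 + 1/51000 = 0.04172 S  =>  R_par = 23.97 Ω
V = I × R_par = 5 × 23.97 = 119.8 V
I_R3 = V/R3 = 119.8/51000 = 0.00235 A

Final answer: 0.00235 A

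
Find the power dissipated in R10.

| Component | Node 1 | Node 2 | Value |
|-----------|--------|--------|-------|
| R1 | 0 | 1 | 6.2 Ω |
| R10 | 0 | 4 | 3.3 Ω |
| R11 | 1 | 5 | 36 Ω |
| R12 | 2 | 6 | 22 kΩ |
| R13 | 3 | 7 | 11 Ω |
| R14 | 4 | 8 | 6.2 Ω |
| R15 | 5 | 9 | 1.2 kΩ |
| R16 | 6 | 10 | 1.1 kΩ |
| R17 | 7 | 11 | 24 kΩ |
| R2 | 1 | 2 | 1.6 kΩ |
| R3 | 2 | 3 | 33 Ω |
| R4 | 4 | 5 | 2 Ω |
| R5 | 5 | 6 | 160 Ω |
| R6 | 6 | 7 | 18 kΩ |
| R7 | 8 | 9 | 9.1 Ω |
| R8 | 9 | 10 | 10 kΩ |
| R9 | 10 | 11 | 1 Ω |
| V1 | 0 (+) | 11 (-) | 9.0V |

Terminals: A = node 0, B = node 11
Nodal analysis, taking node 11 as the 0 V reference.
Source V1 fixes V_0 = 9 V.
KCL at each unknown node (sum of currents leaving = 0; resistances in Ω):
  Node 1: (V_1 - 9)/6.2 + (V_1 - V_2)/1600 + (V_1 - V_5)/36 = 0
  Node 2: (V_2 - V_1)/1600 + (V_2 - V_3)/33 + (V_2 - V_6)/22000 = 0
  Node 3: (V_3 - V_2)/33 + (V_3 - V_7)/11 = 0
  Node 4: (V_4 - V_5)/2 + (V_4 - 9)/3.3 + (V_4 - V_8)/6.2 = 0
  Node 5: (V_5 - V_4)/2 + (V_5 - V_6)/160 + (V_5 - V_1)/36 + (V_5 - V_9)/1200 = 0
  Node 6: (V_6 - V_5)/160 + (V_6 - V_7)/18000 + (V_6 - V_2)/22000 + (V_6 - V_10)/1100 = 0
  Node 7: (V_7 - V_6)/18000 + (V_7 - V_3)/11 + (V_7 - 0)/24000 = 0
  Node 8: (V_8 - V_9)/9.1 + (V_8 - V_4)/6.2 = 0
  Node 9: (V_9 - V_8)/9.1 + (V_9 - V_10)/10000 + (V_9 - V_5)/1200 = 0
  Node 10: (V_10 - V_9)/10000 + (V_10 - 0)/1 + (V_10 - V_6)/1100 = 0
Collecting terms (coefficients in siemens):
  0.1897·V_1 - 0.000625·V_2 - 0.02778·V_5 = 1.452
  0.03097·V_2 - 0.000625·V_1 - 0.0303·V_3 - 0.00004545·V_6 = 0
  0.1212·V_3 - 0.0303·V_2 - 0.09091·V_7 = 0
  0.9643·V_4 - 0.5·V_5 - 0.1613·V_8 = 2.727
  0.5349·V_5 - 0.02778·V_1 - 0.5·V_4 - 0.00625·V_6 - 0.0008333·V_9 = 0
  0.00726·V_6 - 0.00004545·V_2 - 0.00625·V_5 - 0.00005556·V_7 - 0.0009091·V_10 = 0
  0.09101·V_7 - 0.09091·V_3 - 0.00005556·V_6 = 0
  0.2712·V_8 - 0.1613·V_4 - 0.1099·V_9 = 0
  0.1108·V_9 - 0.0008333·V_5 - 0.1099·V_8 - 0.0001·V_10 = 0
  1.001·V_10 - 0.0009091·V_6 - 0.0001·V_9 = 0
Solving these 10 simultaneous equations (Gaussian elimination) gives:
  V_1 = 8.993 V, V_2 = 8.354 V, V_3 = 8.342 V, V_4 = 8.976 V
  V_5 = 8.964 V, V_6 = 7.834 V, V_7 = 8.338 V, V_8 = 8.971 V
  V_9 = 8.963 V, V_10 = 0.00801 V
I_R10 = (V_0 - V_4)/R10 = (9 - 8.976)/3.3 = 0.00716 A
P_R10 = I_R10² × R10 = (0.00716)² × 3.3 = 0.0001692 W

Final answer: 0.0001692 W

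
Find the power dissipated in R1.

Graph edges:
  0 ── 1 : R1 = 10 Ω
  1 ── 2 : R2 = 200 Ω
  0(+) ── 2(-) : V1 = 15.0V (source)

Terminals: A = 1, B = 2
Nodal analysis, taking node 2 as the 0 V reference.
Source V1 fixes V_0 = 15 V.
KCL at each unknown node (sum of currents leaving = 0; resistances in Ω):
  Node 1: (V_1 - 15)/10 + (V_1 - 0)/200 = 0
Collecting terms: 0.105 × V_1 = 1.5  =>  V_1 = 14.29 V
I_R1 = (V_0 - V_1)/R1 = (15 - 14.29)/10 = 0.07143 A
P_R1 = I_R1² × R1 = (0.07143)² × 10 = 0.05102 W

Final answer: 0.05102 W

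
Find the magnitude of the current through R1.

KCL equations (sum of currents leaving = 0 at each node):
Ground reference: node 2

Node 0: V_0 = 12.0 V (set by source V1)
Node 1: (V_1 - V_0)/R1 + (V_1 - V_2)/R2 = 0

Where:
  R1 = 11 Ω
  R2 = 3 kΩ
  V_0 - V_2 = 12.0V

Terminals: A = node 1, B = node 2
Nodal analysis, taking node 2 as the 0 V reference.
Source V1 fixes V_0 = 12 V.
KCL at each unknown node (sum of currents leaving = 0; resistances in Ω):
  Node 1: (V_1 - 12)/11 + (V_1 - 0)/3000 = 0
Collecting terms: 0.09124 × V_1 = 1.091  =>  V_1 = 11.96 V
I_R1 = (V_0 - V_1)/R1 = (12 - 11.96)/11 = 0.003985 A
|I_R1| = 0.003985 A

Final answer: |I_R1| = 0.003985 A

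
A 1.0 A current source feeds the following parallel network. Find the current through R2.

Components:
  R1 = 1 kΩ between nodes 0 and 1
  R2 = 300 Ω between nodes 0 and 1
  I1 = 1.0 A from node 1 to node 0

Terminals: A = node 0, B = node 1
All resistors sit directly between nodes 0 and 1, so they are in parallel and share one voltage V; the full source current 1 A splits among them.
1/R_par = 1/1000 + 1/300 = 0.004333 S  =>  R_par = 230.8 Ω
V = I × R_par = 1 × 230.8 = 230.8 V
I_R2 = V/R2 = 230.8/300 = 0.7692 A

Final answer: 0.7692 A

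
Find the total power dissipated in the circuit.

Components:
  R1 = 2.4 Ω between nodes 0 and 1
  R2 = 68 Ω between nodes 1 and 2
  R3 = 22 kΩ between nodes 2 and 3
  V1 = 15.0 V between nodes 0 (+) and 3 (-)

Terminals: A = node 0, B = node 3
Nodal analysis, taking node 3 as the 0 V reference.
Source V1 fixes V_0 = 15 V.
KCL at each unknown node (sum of currents leaving = 0; resistances in Ω):
  Node 1: (V_1 - 15)/2.4 + (V_1 - V_2)/68 = 0
  Node 2: (V_2 - V_1)/68 + (V_2 - 0)/22000 = 0
Collecting terms (coefficients in siemens):
  0.4314·V_1 - 0.01471·V_2 = 6.25
  0.01475·V_2 - 0.01471·V_1 = 0
Determinant D = (0.4314)(0.01475) - (-0.01471)(-0.01471) = 0.006147
V_1 = [(6.25)(0.01475) - (-0.01471)(0)]/D = 15 V
V_2 = [(0.4314)(0) - (6.25)(-0.01471)]/D = 14.95 V
Power in each resistor, P = (ΔV)²/R:
  P_R1 = (15 - 15)²/2.4 = 0.000001109 W
  P_R2 = (15 - 14.95)²/68 = 0.00003141 W
  P_R3 = (14.95 - 0)²/22000 = 0.01016 W
P_total = P_R1 + P_R2 + P_R3 = 0.01019 W

Final answer: 0.01019 W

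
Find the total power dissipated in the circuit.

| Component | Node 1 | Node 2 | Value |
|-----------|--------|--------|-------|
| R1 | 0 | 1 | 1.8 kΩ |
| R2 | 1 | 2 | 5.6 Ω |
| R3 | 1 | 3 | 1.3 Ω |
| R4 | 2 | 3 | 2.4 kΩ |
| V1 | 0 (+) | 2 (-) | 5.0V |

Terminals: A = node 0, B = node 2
Nodal analysis, taking node 2 as the 0 V reference.
Source V1 fixes V_0 = 5 V.
KCL at each unknown node (sum of currents leaving = 0; resistances in Ω):
  Node 1: (V_1 - 5)/1800 + (V_1 - 0)/5.6 + (V_1 - V_3)/1.3 = 0
  Node 3: (V_3 - V_1)/1.3 + (V_3 - 0)/2400 = 0
Collecting terms (coefficients in siemens):
  0.9484·V_1 - 0.7692·V_3 = 0.002778
  0.7696·V_3 - 0.7692·V_1 = 0
Determinant D = (0.9484)(0.7696) - (-0.7692)(-0.7692) = 0.1382
V_1 = [(0.002778)(0.7696) - (-0.7692)(0)]/D = 0.01547 V
V_3 = [(0.9484)(0) - (0.002778)(-0.7692)]/D = 0.01546 V
Power in each resistor, P = (ΔV)²/R:
  P_R1 = (5 - 0.01547)²/1800 = 0.0138 W
  P_R2 = (0.01547 - 0)²/5.6 = 0.00004274 W
  P_R3 = (0.01547 - 0.01546)²/1.3 = 0.00000000005396 W
  P_R4 = (0 - 0.01546)²/2400 = 0.00000009963 W
P_total = P_R1 + P_R2 + P_R3 + P_R4 = 0.01385 W

Final answer: 0.01385 W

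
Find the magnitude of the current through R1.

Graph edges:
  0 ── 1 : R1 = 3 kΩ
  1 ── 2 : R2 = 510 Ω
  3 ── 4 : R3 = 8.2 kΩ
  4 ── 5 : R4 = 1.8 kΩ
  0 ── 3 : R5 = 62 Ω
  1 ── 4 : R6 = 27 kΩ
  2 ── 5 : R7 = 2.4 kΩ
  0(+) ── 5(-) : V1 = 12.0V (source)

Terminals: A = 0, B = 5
Nodal analysis, taking node 5 as the 0 V reference.
Source V1 fixes V_0 = 12 V.
KCL at each unknown node (sum of currents leaving = 0; resistances in Ω):
  Node 1: (V_1 - 12)/3000 + (V_1 - V_2)/510 + (V_1 - V_4)/27000 = 0
  Node 2: (V_2 - V_1)/510 + (V_2 - 0)/2400 = 0
  Node 3: (V_3 - V_4)/8200 + (V_3 - 12)/62 = 0
  Node 4: (V_4 - V_3)/8200 + (V_4 - 0)/1800 + (V_4 - V_1)/27000 = 0
Collecting terms (coefficients in siemens):
  0.002331·V_1 - 0.001961·V_2 - 0.00003704·V_4 = 0.004
  0.002377·V_2 - 0.001961·V_1 = 0
  0.01625·V_3 - 0.000122·V_4 = 0.1935
  0.0007145·V_4 - 0.00003704·V_1 - 0.000122·V_3 = 0
Solving these 4 simultaneous equations (Gaussian elimination) gives:
  V_1 = 5.723 V, V_2 = 4.72 V, V_3 = 11.93 V, V_4 = 2.332 V
I_R1 = (V_0 - V_1)/R1 = (12 - 5.723)/3000 = 0.002092 A
|I_R1| = 0.002092 A

Final answer: |I_R1| = 0.002092 A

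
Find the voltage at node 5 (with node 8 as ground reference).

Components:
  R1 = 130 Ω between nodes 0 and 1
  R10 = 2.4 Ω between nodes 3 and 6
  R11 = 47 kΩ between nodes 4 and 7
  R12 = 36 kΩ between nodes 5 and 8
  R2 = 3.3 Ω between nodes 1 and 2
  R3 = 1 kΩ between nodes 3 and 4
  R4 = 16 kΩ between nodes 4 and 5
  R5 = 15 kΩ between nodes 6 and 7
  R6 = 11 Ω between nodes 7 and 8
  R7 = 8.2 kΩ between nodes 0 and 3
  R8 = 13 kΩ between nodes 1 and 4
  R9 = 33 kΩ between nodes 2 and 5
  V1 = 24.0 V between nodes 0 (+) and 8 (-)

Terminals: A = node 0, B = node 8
Nodal analysis, taking node 8 as the 0 V reference.
Source V1 fixes V_0 = 24 V.
KCL at each unknown node (sum of currents leaving = 0; resistances in Ω):
  Node 1: (V_1 - 24)/130 + (V_1 - V_2)/3.3 + (V_1 - V_4)/13000 = 0
  Node 2: (V_2 - V_1)/3.3 + (V_2 - V_5)/33000 = 0
  Node 3: (V_3 - V_4)/1000 + (V_3 - 24)/8200 + (V_3 - V_6)/2.4 = 0
  Node 4: (V_4 - V_3)/1000 + (V_4 - V_5)/16000 + (V_4 - V_1)/13000 + (V_4 - V_7)/47000 = 0
  Node 5: (V_5 - V_4)/16000 + (V_5 - V_2)/33000 + (V_5 - 0)/36000 = 0
  Node 6: (V_6 - V_7)/15000 + (V_6 - V_3)/2.4 = 0
  Node 7: (V_7 - V_6)/15000 + (V_7 - 0)/11 + (V_7 - V_4)/47000 = 0
Collecting terms (coefficients in siemens):
  0.3108·V_1 - 0.303·V_2 - 0.00007692·V_4 = 0.1846
  0.3031·V_2 - 0.303·V_1 - 0.0000303·V_5 = 0
  0.4178·V_3 - 0.001·V_4 - 0.4167·V_6 = 0.002927
  0.001161·V_4 - 0.00007692·V_1 - 0.001·V_3 - 0.0000625·V_5 - 0.00002128·V_7 = 0
  0.0001206·V_5 - 0.0000303·V_2 - 0.0000625·V_4 = 0
  0.4167·V_6 - 0.4167·V_3 - 0.00006667·V_7 = 0
  0.091·V_7 - 0.00002128·V_4 - 0.00006667·V_6 = 0
Solving these 7 simultaneous equations (Gaussian elimination) gives:
  V_1 = 23.89 V, V_2 = 23.89 V, V_3 = 16.17 V, V_4 = 16.29 V
  V_5 = 14.45 V, V_6 = 16.17 V, V_7 = 0.01566 V
The requested potential is V_5 = 14.45 V.

Final answer: V_5 = 14.45 V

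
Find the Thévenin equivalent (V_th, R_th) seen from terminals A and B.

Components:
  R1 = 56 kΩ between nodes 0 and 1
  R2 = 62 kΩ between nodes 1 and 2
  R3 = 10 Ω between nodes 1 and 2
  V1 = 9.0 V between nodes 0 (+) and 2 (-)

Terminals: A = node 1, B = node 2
Step 1 — V_th is the open-circuit voltage V_A - V_B (nothing connected across the terminals).
Nodal analysis, taking node 2 as the 0 V reference.
Source V1 fixes V_0 = 9 V.
KCL at each unknown node (sum of currents leaving = 0; resistances in Ω):
  Node 1: (V_1 - 9)/56000 + (V_1 - 0)/62000 + (V_1 - 0)/10 = 0
Collecting terms: 0.1 × V_1 = 0.0001607  =>  V_1 = 0.001607 V
V_th = V_1 - V_2 = 0.001607 - 0 = 0.001607 V
Step 2 — R_th: zero the source — replace V1 by a short circuit (node 2 merges into node 0) — and find the resistance seen between A (node 1) and B (node 0).
Reduce the network between node 1 (A) and node 0 (B) by series/parallel combination:
  Rp1 = R1 ‖ R2 ‖ R3 (parallel, all between nodes 0 and 1) = 1/(1/56000 + 1/62000 + 1/10) = 9.997 Ω
R_th = 9.997 Ω

Final answer: V_th = 0.001607 V, R_th = 9.997 Ω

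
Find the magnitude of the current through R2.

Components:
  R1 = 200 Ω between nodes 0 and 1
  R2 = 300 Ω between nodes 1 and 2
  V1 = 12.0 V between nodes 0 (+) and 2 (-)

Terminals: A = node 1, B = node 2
Nodal analysis, taking node 2 as the 0 V reference.
Source V1 fixes V_0 = 12 V.
KCL at each unknown node (sum of currents leaving = 0; resistances in Ω):
  Node 1: (V_1 - 12)/200 + (V_1 - 0)/300 = 0
Collecting terms: 0.008333 × V_1 = 0.06  =>  V_1 = 7.2 V
I_R2 = (V_1 - V_2)/R2 = (7.2 - 0)/300 = 0.024 A
|I_R2| = 0.024 A

Final answer: |I_R2| = 0.024 A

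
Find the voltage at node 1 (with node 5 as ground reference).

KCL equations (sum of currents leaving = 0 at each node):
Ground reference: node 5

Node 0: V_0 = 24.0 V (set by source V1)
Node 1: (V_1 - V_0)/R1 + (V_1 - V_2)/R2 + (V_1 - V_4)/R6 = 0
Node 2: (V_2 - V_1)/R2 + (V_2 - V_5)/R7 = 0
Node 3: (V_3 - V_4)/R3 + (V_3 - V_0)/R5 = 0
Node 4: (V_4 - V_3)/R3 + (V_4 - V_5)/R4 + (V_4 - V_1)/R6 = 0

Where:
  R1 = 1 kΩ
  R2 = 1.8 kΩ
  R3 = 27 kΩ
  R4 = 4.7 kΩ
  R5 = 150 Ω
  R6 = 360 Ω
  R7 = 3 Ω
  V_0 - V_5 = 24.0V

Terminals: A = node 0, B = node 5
Nodal analysis, taking node 5 as the 0 V reference.
Source V1 fixes V_0 = 24 V.
KCL at each unknown node (sum of currents leaving = 0; resistances in Ω):
  Node 1: (V_1 - 24)/1000 + (V_1 - V_2)/1800 + (V_1 - V_4)/360 = 0
  Node 2: (V_2 - V_1)/1800 + (V_2 - 0)/3 = 0
  Node 3: (V_3 - V_4)/27000 + (V_3 - 24)/150 = 0
  Node 4: (V_4 - V_3)/27000 + (V_4 - 0)/4700 + (V_4 - V_1)/360 = 0
Collecting terms (coefficients in siemens):
  0.004333·V_1 - 0.0005556·V_2 - 0.002778·V_4 = 0.024
  0.3339·V_2 - 0.0005556·V_1 = 0
  0.006704·V_3 - 0.00003704·V_4 = 0.16
  0.003028·V_4 - 0.002778·V_1 - 0.00003704·V_3 = 0
Solving these 4 simultaneous equations (Gaussian elimination) gives:
  V_1 = 13.91 V, V_2 = 0.02315 V, V_3 = 23.94 V, V_4 = 13.06 V
The requested potential is V_1 = 13.91 V.

Final answer: V_1 = 13.91 V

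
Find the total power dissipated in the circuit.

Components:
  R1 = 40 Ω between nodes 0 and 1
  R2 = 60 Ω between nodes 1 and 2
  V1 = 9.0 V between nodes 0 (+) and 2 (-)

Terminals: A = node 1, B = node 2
Nodal analysis, taking node 2 as the 0 V reference.
Source V1 fixes V_0 = 9 V.
KCL at each unknown node (sum of currents leaving = 0; resistances in Ω):
  Node 1: (V_1 - 9)/40 + (V_1 - 0)/60 = 0
Collecting terms: 0.04167 × V_1 = 0.225  =>  V_1 = 5.4 V
Power in each resistor, P = (ΔV)²/R:
  P_R1 = (9 - 5.4)²/40 = 0.324 W
  P_R2 = (5.4 - 0)²/60 = 0.486 W
P_total = P_R1 + P_R2 = 0.81 W

Final answer: 0.81 W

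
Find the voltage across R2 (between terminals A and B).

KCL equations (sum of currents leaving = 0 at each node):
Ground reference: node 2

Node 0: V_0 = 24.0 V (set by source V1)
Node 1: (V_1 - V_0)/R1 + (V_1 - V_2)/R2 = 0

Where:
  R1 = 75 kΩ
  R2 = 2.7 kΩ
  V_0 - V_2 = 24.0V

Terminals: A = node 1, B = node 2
R1 and R2 are in series across V1 (node 0 → node 1 → node 2), and the output A–B is taken across R2, so this is a voltage divider.
Series current: I = V1/(R1 + R2) = 24/(75000 + 2700) = 24/77700 = 0.0003089 A
V_R2 = I × R2 = V1 × R2/(R1 + R2) = 24 × 2700/77700 = 0.834 V

Final answer: 0.834 V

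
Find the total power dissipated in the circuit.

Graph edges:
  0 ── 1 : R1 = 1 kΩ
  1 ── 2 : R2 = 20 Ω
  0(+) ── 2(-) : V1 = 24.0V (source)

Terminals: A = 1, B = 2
Nodal analysis, taking node 2 as the 0 V reference.
Source V1 fixes V_0 = 24 V.
KCL at each unknown node (sum of currents leaving = 0; resistances in Ω):
  Node 1: (V_1 - 24)/1000 + (V_1 - 0)/20 = 0
Collecting terms: 0.051 × V_1 = 0.024  =>  V_1 = 0.4706 V
Power in each resistor, P = (ΔV)²/R:
  P_R1 = (24 - 0.4706)²/1000 = 0.5536 W
  P_R2 = (0.4706 - 0)²/20 = 0.01107 W
P_total = P_R1 + P_R2 = 0.5647 W

Final answer: 0.5647 W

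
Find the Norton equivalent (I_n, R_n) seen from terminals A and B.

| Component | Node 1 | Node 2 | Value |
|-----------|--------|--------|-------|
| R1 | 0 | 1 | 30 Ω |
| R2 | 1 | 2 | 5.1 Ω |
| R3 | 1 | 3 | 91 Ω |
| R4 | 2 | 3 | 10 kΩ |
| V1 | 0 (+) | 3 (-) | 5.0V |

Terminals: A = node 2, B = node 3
Find the Thévenin equivalent first; then I_n = V_th/R_th and R_n = R_th.
Step 1 — V_th is the open-circuit voltage V_A - V_B (nothing connected across the terminals).
Nodal analysis, taking node 3 as the 0 V reference.
Source V1 fixes V_0 = 5 V.
KCL at each unknown node (sum of currents leaving = 0; resistances in Ω):
  Node 1: (V_1 - 5)/30 + (V_1 - V_2)/5.1 + (V_1 - 0)/91 = 0
  Node 2: (V_2 - V_1)/5.1 + (V_2 - 0)/10000 = 0
Collecting terms (coefficients in siemens):
  0.2404·V_1 - 0.1961·V_2 = 0.1667
  0.1962·V_2 - 0.1961·V_1 = 0
Determinant D = (0.2404)(0.1962) - (-0.1961)(-0.1961) = 0.008715
V_1 = [(0.1667)(0.1962) - (-0.1961)(0)]/D = 3.752 V
V_2 = [(0.2404)(0) - (0.1667)(-0.1961)]/D = 3.75 V
V_th = V_2 - V_3 = 3.75 - 0 = 3.75 V
Step 2 — R_th: zero the source — replace V1 by a short circuit (node 3 merges into node 0) — and find the resistance seen between A (node 2) and B (node 0).
Reduce the network between node 2 (A) and node 0 (B) by series/parallel combination:
  Rp1 = R1 ‖ R3 (parallel, both between nodes 0 and 1) = 1/(1/30 + 1/91) = 22.56 Ω
  Rs1 = R2 + Rp1 (series, joined only at node 1) = 5.1 + 22.56 = 27.66 Ω
  Rp2 = R4 ‖ Rs1 (parallel, both between nodes 0 and 2) = 1/(1/10000 + 1/27.66) = 27.59 Ω
R_th = 27.59 Ω
I_n = V_th/R_th = 3.75/27.59 = 0.1359 A, and R_n = R_th = 27.59 Ω

Final answer: I_n = 0.1359 A, R_n = 27.59 Ω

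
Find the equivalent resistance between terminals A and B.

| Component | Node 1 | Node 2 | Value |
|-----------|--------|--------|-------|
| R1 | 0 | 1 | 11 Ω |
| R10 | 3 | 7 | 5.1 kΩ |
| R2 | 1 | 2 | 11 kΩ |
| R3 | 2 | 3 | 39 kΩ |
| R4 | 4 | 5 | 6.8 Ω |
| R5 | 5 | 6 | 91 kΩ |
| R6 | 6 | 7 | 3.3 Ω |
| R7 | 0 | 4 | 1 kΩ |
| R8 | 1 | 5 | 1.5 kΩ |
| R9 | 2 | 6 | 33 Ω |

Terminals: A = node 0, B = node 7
The network is not a plain series/parallel combination. Inject a 1 A test current into terminal A (node 0) and return it from terminal B (node 7); then R_eq = V_A / (1 A).
Nodal analysis, taking node 7 as the 0 V reference.
Current source I_test pushes 1 A into node 0 and draws it out of node 7.
KCL at each unknown node (sum of currents leaving = 0; resistances in Ω):
  Node 0: (V_0 - V_1)/11 + (V_0 - V_4)/1000 - 1 = 0
  Node 1: (V_1 - V_0)/11 + (V_1 - V_2)/11000 + (V_1 - V_5)/1500 = 0
  Node 2: (V_2 - V_1)/11000 + (V_2 - V_3)/39000 + (V_2 - V_6)/33 = 0
  Node 3: (V_3 - V_2)/39000 + (V_3 - 0)/5100 = 0
  Node 4: (V_4 - V_0)/1000 + (V_4 - V_5)/6.8 = 0
  Node 5: (V_5 - V_1)/1500 + (V_5 - V_4)/6.8 + (V_5 - V_6)/91000 = 0
  Node 6: (V_6 - V_2)/33 + (V_6 - V_5)/91000 + (V_6 - 0)/3.3 = 0
Collecting terms (coefficients in siemens):
  0.09191·V_0 - 0.09091·V_1 - 0.001·V_4 = 1
  0.09167·V_1 - 0.09091·V_0 - 0.00009091·V_2 - 0.0006667·V_5 = 0
  0.03042·V_2 - 0.00009091·V_1 - 0.00002564·V_3 - 0.0303·V_6 = 0
  0.0002217·V_3 - 0.00002564·V_2 = 0
  0.1481·V_4 - 0.001·V_0 - 0.1471·V_5 = 0
  0.1477·V_5 - 0.0006667·V_1 - 0.1471·V_4 - 0.00001099·V_6 = 0
  0.3333·V_6 - 0.0303·V_2 - 0.00001099·V_5 = 0
Solving these 7 simultaneous equations (Gaussian elimination) gives:
  V_0 = 9860 V, V_1 = 9850 V, V_2 = 32.72 V, V_3 = 3.784 V
  V_4 = 9791 V, V_5 = 9791 V, V_6 = 3.298 V
R_eq = V_0 / 1 A = 9860 Ω = 9.86 kΩ

Final answer: 9.86 kΩ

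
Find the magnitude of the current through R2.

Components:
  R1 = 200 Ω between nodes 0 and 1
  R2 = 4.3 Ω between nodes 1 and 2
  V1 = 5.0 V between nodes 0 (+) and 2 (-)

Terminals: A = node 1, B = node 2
Nodal analysis, taking node 2 as the 0 V reference.
Source V1 fixes V_0 = 5 V.
KCL at each unknown node (sum of currents leaving = 0; resistances in Ω):
  Node 1: (V_1 - 5)/200 + (V_1 - 0)/4.3 = 0
Collecting terms: 0.2376 × V_1 = 0.025  =>  V_1 = 0.1052 V
I_R2 = (V_1 - V_2)/R2 = (0.1052 - 0)/4.3 = 0.02447 A
|I_R2| = 0.02447 A

Final answer: |I_R2| = 0.02447 A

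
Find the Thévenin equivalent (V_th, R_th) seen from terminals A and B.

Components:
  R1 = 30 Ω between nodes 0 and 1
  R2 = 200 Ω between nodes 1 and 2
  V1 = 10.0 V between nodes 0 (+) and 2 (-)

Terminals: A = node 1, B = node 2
Step 1 — V_th is the open-circuit voltage V_A - V_B (nothing connected across the terminals).
Nodal analysis, taking node 2 as the 0 V reference.
Source V1 fixes V_0 = 10 V.
KCL at each unknown node (sum of currents leaving = 0; resistances in Ω):
  Node 1: (V_1 - 10)/30 + (V_1 - 0)/200 = 0
Collecting terms: 0.03833 × V_1 = 0.3333  =>  V_1 = 8.696 V
V_th = V_1 - V_2 = 8.696 - 0 = 8.696 V
Step 2 — R_th: zero the source — replace V1 by a short circuit (node 2 merges into node 0) — and find the resistance seen between A (node 1) and B (node 0).
Reduce the network between node 1 (A) and node 0 (B) by series/parallel combination:
  Rp1 = R1 ‖ R2 (parallel, both between nodes 0 and 1) = 1/(1/30 + 1/200) = 26.09 Ω
R_th = 26.09 Ω

Final answer: V_th = 8.696 V, R_th = 26.09 Ω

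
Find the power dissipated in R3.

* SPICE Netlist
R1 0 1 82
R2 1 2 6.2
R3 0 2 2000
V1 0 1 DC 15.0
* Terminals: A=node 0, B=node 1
Nodal analysis, taking node 1 as the 0 V reference.
Source V1 fixes V_0 = 15 V.
KCL at each unknown node (sum of currents leaving = 0; resistances in Ω):
  Node 2: (V_2 - 0)/6.2 + (V_2 - 15)/2000 = 0
Collecting terms: 0.1618 × V_2 = 0.0075  =>  V_2 = 0.04636 V
I_R3 = (V_0 - V_2)/R3 = (15 - 0.04636)/2000 = 0.007477 A
P_R3 = I_R3² × R3 = (0.007477)² × 2000 = 0.1118 W

Final answer: 0.1118 W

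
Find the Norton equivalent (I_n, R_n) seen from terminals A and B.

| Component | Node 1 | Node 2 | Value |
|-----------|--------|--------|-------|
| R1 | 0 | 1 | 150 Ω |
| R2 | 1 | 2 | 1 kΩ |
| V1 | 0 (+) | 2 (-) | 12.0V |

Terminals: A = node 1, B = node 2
Find the Thévenin equivalent first; then I_n = V_th/R_th and R_n = R_th.
Step 1 — V_th is the open-circuit voltage V_A - V_B (nothing connected across the terminals).
Nodal analysis, taking node 2 as the 0 V reference.
Source V1 fixes V_0 = 12 V.
KCL at each unknown node (sum of currents leaving = 0; resistances in Ω):
  Node 1: (V_1 - 12)/150 + (V_1 - 0)/1000 = 0
Collecting terms: 0.007667 × V_1 = 0.08  =>  V_1 = 10.43 V
V_th = V_1 - V_2 = 10.43 - 0 = 10.43 V
Step 2 — R_th: zero the source — replace V1 by a short circuit (node 2 merges into node 0) — and find the resistance seen between A (node 1) and B (node 0).
Reduce the network between node 1 (A) and node 0 (B) by series/parallel combination:
  Rp1 = R1 ‖ R2 (parallel, both between nodes 0 and 1) = 1/(1/150 + 1/1000) = 130.4 Ω
R_th = 130.4 Ω
I_n = V_th/R_th = 10.43/130.4 = 0.08 A, and R_n = R_th = 130.4 Ω

Final answer: I_n = 0.08 A, R_n = 130.4 Ω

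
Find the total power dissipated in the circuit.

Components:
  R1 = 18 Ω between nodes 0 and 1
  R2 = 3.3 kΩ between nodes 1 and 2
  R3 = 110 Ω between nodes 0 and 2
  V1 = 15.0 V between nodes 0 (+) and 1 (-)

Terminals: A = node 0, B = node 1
Nodal analysis, taking node 1 as the 0 V reference.
Source V1 fixes V_0 = 15 V.
KCL at each unknown node (sum of currents leaving = 0; resistances in Ω):
  Node 2: (V_2 - 0)/3300 + (V_2 - 15)/110 = 0
Collecting terms: 0.009394 × V_2 = 0.1364  =>  V_2 = 14.52 V
Power in each resistor, P = (ΔV)²/R:
  P_R1 = (15 - 0)²/18 = 12.5 W
  P_R2 = (0 - 14.52)²/3300 = 0.06385 W
  P_R3 = (15 - 14.52)²/110 = 0.002128 W
P_total = P_R1 + P_R2 + P_R3 = 12.57 W

Final answer: 12.57 W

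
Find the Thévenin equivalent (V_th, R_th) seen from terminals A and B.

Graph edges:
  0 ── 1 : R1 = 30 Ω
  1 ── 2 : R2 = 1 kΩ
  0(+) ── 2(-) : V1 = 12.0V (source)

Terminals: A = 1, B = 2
Step 1 — V_th is the open-circuit voltage V_A - V_B (nothing connected across the terminals).
Nodal analysis, taking node 2 as the 0 V reference.
Source V1 fixes V_0 = 12 V.
KCL at each unknown node (sum of currents leaving = 0; resistances in Ω):
  Node 1: (V_1 - 12)/30 + (V_1 - 0)/1000 = 0
Collecting terms: 0.03433 × V_1 = 0.4  =>  V_1 = 11.65 V
V_th = V_1 - V_2 = 11.65 - 0 = 11.65 V
Step 2 — R_th: zero the source — replace V1 by a short circuit (node 2 merges into node 0) — and find the resistance seen between A (node 1) and B (node 0).
Reduce the network between node 1 (A) and node 0 (B) by series/parallel combination:
  Rp1 = R1 ‖ R2 (parallel, both between nodes 0 and 1) = 1/(1/30 + 1/1000) = 29.13 Ω
R_th = 29.13 Ω

Final answer: V_th = 11.65 V, R_th = 29.13 Ω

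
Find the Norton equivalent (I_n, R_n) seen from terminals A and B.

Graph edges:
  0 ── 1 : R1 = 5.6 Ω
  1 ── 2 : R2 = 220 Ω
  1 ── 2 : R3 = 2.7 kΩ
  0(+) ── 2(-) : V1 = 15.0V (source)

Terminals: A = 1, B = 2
Find the Thévenin equivalent first; then I_n = V_th/R_th and R_n = R_th.
Step 1 — V_th is the open-circuit voltage V_A - V_B (nothing connected across the terminals).
Nodal analysis, taking node 2 as the 0 V reference.
Source V1 fixes V_0 = 15 V.
KCL at each unknown node (sum of currents leaving = 0; resistances in Ω):
  Node 1: (V_1 - 15)/5.6 + (V_1 - 0)/220 + (V_1 - 0)/2700 = 0
Collecting terms: 0.1835 × V_1 = 2.679  =>  V_1 = 14.6 V
V_th = V_1 - V_2 = 14.6 - 0 = 14.6 V
Step 2 — R_th: zero the source — replace V1 by a short circuit (node 2 merges into node 0) — and find the resistance seen between A (node 1) and B (node 0).
Reduce the network between node 1 (A) and node 0 (B) by series/parallel combination:
  Rp1 = R1 ‖ R2 ‖ R3 (parallel, all between nodes 0 and 1) = 1/(1/5.6 + 1/220 + 1/2700) = 5.45 Ω
R_th = 5.45 Ω
I_n = V_th/R_th = 14.6/5.45 = 2.679 A, and R_n = R_th = 5.45 Ω

Final answer: I_n = 2.679 A, R_n = 5.45 Ω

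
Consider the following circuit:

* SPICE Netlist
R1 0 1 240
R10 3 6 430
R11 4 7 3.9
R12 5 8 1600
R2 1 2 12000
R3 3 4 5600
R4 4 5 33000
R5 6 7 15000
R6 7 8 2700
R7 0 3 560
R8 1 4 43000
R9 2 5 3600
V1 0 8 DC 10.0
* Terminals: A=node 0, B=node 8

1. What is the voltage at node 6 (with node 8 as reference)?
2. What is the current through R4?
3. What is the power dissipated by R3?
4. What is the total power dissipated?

Nodal analysis, taking node 8 as the 0 V reference.
Source V1 fixes V_0 = 10 V.
KCL at each unknown node (sum of currents leaving = 0; resistances in Ω):
  Node 1: (V_1 - 10)/240 + (V_1 - V_2)/12000 + (V_1 - V_4)/43000 = 0
  Node 2: (V_2 - V_1)/12000 + (V_2 - V_5)/3600 = 0
  Node 3: (V_3 - V_4)/5600 + (V_3 - 10)/560 + (V_3 - V_6)/430 = 0
  Node 4: (V_4 - V_3)/5600 + (V_4 - V_5)/33000 + (V_4 - V_1)/43000 + (V_4 - V_7)/3.9 = 0
  Node 5: (V_5 - V_4)/33000 + (V_5 - V_2)/3600 + (V_5 - 0)/1600 = 0
  Node 6: (V_6 - V_7)/15000 + (V_6 - V_3)/430 = 0
  Node 7: (V_7 - V_6)/15000 + (V_7 - 0)/2700 + (V_7 - V_4)/3.9 = 0
Collecting terms (coefficients in siemens):
  0.004273·V_1 - 0.00008333·V_2 - 0.00002326·V_4 = 0.04167
  0.0003611·V_2 - 0.00008333·V_1 - 0.0002778·V_5 = 0
  0.00429·V_3 - 0.0001786·V_4 - 0.002326·V_6 = 0.01786
  0.2566·V_4 - 0.00002326·V_1 - 0.0001786·V_3 - 0.0000303·V_5 - 0.2564·V_7 = 0
  0.0009331·V_5 - 0.0002778·V_2 - 0.0000303·V_4 = 0
  0.002392·V_6 - 0.002326·V_3 - 0.00006667·V_7 = 0
  0.2568·V_7 - 0.2564·V_4 - 0.00006667·V_6 = 0
Solving these 7 simultaneous equations (Gaussian elimination) gives:
  V_1 = 9.831 V, V_2 = 3.065 V, V_3 = 9.252 V, V_4 = 3.767 V
  V_5 = 1.035 V, V_6 = 9.099 V, V_7 = 3.763 V
Part 1:
  Read off the nodal solution: V_6 = 9.099 V
Part 2:
  I_R4 = (V_4 - V_5)/R4 = (3.767 - 1.035)/33000 = 0.00008279 A
  Magnitude: I_R4 = 0.00008279 A
Part 3:
  I_R3 = (V_3 - V_4)/R3 = (9.252 - 3.767)/5600 = 0.0009796 A
  P_R3 = I_R3² × R3 = (0.0009796)² × 5600 = 0.005373 W
Part 4:
  Power in each resistor, P = (ΔV)²/R:
    P_R1 = (10 - 9.831)²/240 = 0.0001192 W
    P_R2 = (9.831 - 3.065)²/12000 = 0.003815 W
    P_R3 = (9.252 - 3.767)²/5600 = 0.005373 W
    P_R4 = (3.767 - 1.035)²/33000 = 0.0002262 W
    P_R5 = (9.099 - 3.763)²/15000 = 0.001899 W
    P_R6 = (3.763 - 0)²/2700 = 0.005243 W
    P_R7 = (10 - 9.252)²/560 = 0.0009985 W
    P_R8 = (9.831 - 3.767)²/43000 = 0.0008552 W
    P_R9 = (3.065 - 1.035)²/3600 = 0.001145 W
    P_R10 = (9.252 - 9.099)²/430 = 0.00005443 W
    P_R11 = (3.767 - 3.763)²/3.9 = 0.0000042 W
    P_R12 = (1.035 - 0)²/1600 = 0.000669 W
  P_total = P_R1 + P_R2 + P_R3 + P_R4 + P_R5 + P_R6 + P_R7 + P_R8 + P_R9 + P_R10 + P_R11 + P_R12 = 0.0204 W

Final answers:
1. V_6 = 9.099 V
2. I_R4 = 8.279e-05 A
3. P_R3 = 0.005373 W
4. P_total = 0.0204 W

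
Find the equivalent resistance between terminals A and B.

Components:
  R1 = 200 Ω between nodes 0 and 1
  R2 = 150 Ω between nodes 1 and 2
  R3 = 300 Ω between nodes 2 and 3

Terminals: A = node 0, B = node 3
Reduce the network between node 0 (A) and node 3 (B) by series/parallel combination:
  Rs1 = R1 + R2 (series, joined only at node 1) = 200 + 150 = 350 Ω
  Rs2 = R3 + Rs1 (series, joined only at node 2) = 300 + 350 = 650 Ω
R_eq = 650 Ω

Final answer: 650 Ω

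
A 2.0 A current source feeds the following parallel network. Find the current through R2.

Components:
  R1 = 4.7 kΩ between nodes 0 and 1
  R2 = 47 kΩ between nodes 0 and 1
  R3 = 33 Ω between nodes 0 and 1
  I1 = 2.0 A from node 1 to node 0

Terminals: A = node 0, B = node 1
All resistors sit directly between nodes 0 and 1, so they are in parallel and share one voltage V; the full source current 2 A splits among them.
1/R_par = 1/4700 + 1/47000 + 1/33 = 0.03054 S  =>  R_par = 32.75 Ω
V = I × R_par = 2 × 32.75 = 65.49 V
I_R2 = V/R2 = 65.49/47000 = 0.001393 A

Final answer: 0.001393 A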